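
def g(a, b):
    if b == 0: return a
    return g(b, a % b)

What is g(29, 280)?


g(29, 280) = g(280, 29)
g(280, 29) = g(29, 19)
g(29, 19) = g(19, 10)
g(19, 10) = g(10, 9)
g(10, 9) = g(9, 1)
g(9, 1) = g(1, 0)
g(1, 0) = 1  (base case)

1


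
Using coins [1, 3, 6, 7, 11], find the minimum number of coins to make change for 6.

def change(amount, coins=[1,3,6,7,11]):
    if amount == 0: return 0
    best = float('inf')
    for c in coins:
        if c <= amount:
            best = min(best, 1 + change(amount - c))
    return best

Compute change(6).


Building up with DP:
change(0) = 0
change(1) = min(1+change(0)=1+0=1) = 1
change(2) = min(1+change(1)=1+1=2) = 2
change(3) = min(1+change(2)=1+2=3, 1+change(0)=1+0=1) = 1
change(4) = min(1+change(3)=1+1=2, 1+change(1)=1+1=2) = 2
change(5) = min(1+change(4)=1+2=3, 1+change(2)=1+2=3) = 3
change(6) = min(1+change(5)=1+3=4, 1+change(3)=1+1=2, 1+change(0)=1+0=1) = 1

1


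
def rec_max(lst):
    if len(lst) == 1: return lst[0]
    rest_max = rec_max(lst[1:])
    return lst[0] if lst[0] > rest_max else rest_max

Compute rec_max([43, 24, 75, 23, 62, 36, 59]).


rec_max([43, 24, 75, 23, 62, 36, 59]): compare 43 with rec_max([24, 75, 23, 62, 36, 59])
rec_max([24, 75, 23, 62, 36, 59]): compare 24 with rec_max([75, 23, 62, 36, 59])
rec_max([75, 23, 62, 36, 59]): compare 75 with rec_max([23, 62, 36, 59])
rec_max([23, 62, 36, 59]): compare 23 with rec_max([62, 36, 59])
rec_max([62, 36, 59]): compare 62 with rec_max([36, 59])
rec_max([36, 59]): compare 36 with rec_max([59])
rec_max([59]) = 59  (base case)
Compare 36 with 59 -> 59
Compare 62 with 59 -> 62
Compare 23 with 62 -> 62
Compare 75 with 62 -> 75
Compare 24 with 75 -> 75
Compare 43 with 75 -> 75

75


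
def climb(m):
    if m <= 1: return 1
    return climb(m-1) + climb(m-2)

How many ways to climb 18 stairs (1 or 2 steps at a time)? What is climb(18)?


Building up from base cases:
climb(0) = 1
climb(1) = 1
climb(2) = climb(1) + climb(0) = 1 + 1 = 2
climb(3) = climb(2) + climb(1) = 2 + 1 = 3
climb(4) = climb(3) + climb(2) = 3 + 2 = 5
climb(5) = climb(4) + climb(3) = 5 + 3 = 8
climb(6) = climb(5) + climb(4) = 8 + 5 = 13
climb(7) = climb(6) + climb(5) = 13 + 8 = 21
climb(8) = climb(7) + climb(6) = 21 + 13 = 34
climb(9) = climb(8) + climb(7) = 34 + 21 = 55
climb(10) = climb(9) + climb(8) = 55 + 34 = 89
climb(11) = climb(10) + climb(9) = 89 + 55 = 144
climb(12) = climb(11) + climb(10) = 144 + 89 = 233
climb(13) = climb(12) + climb(11) = 233 + 144 = 377
climb(14) = climb(13) + climb(12) = 377 + 233 = 610
climb(15) = climb(14) + climb(13) = 610 + 377 = 987
climb(16) = climb(15) + climb(14) = 987 + 610 = 1597
climb(17) = climb(16) + climb(15) = 1597 + 987 = 2584
climb(18) = climb(17) + climb(16) = 2584 + 1597 = 4181

4181


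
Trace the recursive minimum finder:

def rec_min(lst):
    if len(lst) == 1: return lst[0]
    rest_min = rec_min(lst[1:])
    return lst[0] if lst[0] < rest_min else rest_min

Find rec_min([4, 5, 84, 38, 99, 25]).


rec_min([4, 5, 84, 38, 99, 25]): compare 4 with rec_min([5, 84, 38, 99, 25])
rec_min([5, 84, 38, 99, 25]): compare 5 with rec_min([84, 38, 99, 25])
rec_min([84, 38, 99, 25]): compare 84 with rec_min([38, 99, 25])
rec_min([38, 99, 25]): compare 38 with rec_min([99, 25])
rec_min([99, 25]): compare 99 with rec_min([25])
rec_min([25]) = 25  (base case)
Compare 99 with 25 -> 25
Compare 38 with 25 -> 25
Compare 84 with 25 -> 25
Compare 5 with 25 -> 5
Compare 4 with 5 -> 4

4


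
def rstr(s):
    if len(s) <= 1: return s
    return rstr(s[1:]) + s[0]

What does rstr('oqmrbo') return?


rstr('oqmrbo') = rstr('qmrbo') + 'o'
rstr('qmrbo') = rstr('mrbo') + 'q'
rstr('mrbo') = rstr('rbo') + 'm'
rstr('rbo') = rstr('bo') + 'r'
rstr('bo') = rstr('o') + 'b'
rstr('o') = 'o'  (base case)
Concatenating: 'o' + 'b' + 'r' + 'm' + 'q' + 'o' = 'obrmqo'

obrmqo


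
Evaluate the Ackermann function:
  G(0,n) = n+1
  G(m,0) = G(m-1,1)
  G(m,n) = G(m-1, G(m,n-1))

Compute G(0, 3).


G(0, 3) = 4
Result: G(0, 3) = 4

4


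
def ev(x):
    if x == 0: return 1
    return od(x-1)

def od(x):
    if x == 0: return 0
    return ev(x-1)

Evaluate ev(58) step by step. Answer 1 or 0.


ev(58) = od(57)
od(57) = ev(56)
ev(56) = od(55)
od(55) = ev(54)
ev(54) = od(53)
od(53) = ev(52)
ev(52) = od(51)
od(51) = ev(50)
ev(50) = od(49)
od(49) = ev(48)
ev(48) = od(47)
od(47) = ev(46)
ev(46) = od(45)
od(45) = ev(44)
ev(44) = od(43)
od(43) = ev(42)
ev(42) = od(41)
od(41) = ev(40)
ev(40) = od(39)
od(39) = ev(38)
ev(38) = od(37)
od(37) = ev(36)
ev(36) = od(35)
od(35) = ev(34)
ev(34) = od(33)
od(33) = ev(32)
ev(32) = od(31)
od(31) = ev(30)
ev(30) = od(29)
od(29) = ev(28)
ev(28) = od(27)
od(27) = ev(26)
ev(26) = od(25)
od(25) = ev(24)
ev(24) = od(23)
od(23) = ev(22)
ev(22) = od(21)
od(21) = ev(20)
ev(20) = od(19)
od(19) = ev(18)
ev(18) = od(17)
od(17) = ev(16)
ev(16) = od(15)
od(15) = ev(14)
ev(14) = od(13)
od(13) = ev(12)
ev(12) = od(11)
od(11) = ev(10)
ev(10) = od(9)
od(9) = ev(8)
ev(8) = od(7)
od(7) = ev(6)
ev(6) = od(5)
od(5) = ev(4)
ev(4) = od(3)
od(3) = ev(2)
ev(2) = od(1)
od(1) = ev(0)
ev(0) = 1  (base case)
Result: 1

1


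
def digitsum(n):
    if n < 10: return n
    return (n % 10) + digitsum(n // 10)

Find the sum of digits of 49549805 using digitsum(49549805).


digitsum(49549805) = 5 + digitsum(4954980)
digitsum(4954980) = 0 + digitsum(495498)
digitsum(495498) = 8 + digitsum(49549)
digitsum(49549) = 9 + digitsum(4954)
digitsum(4954) = 4 + digitsum(495)
digitsum(495) = 5 + digitsum(49)
digitsum(49) = 9 + digitsum(4)
digitsum(4) = 4  (base case)
Total: 5 + 0 + 8 + 9 + 4 + 5 + 9 + 4 = 44

44


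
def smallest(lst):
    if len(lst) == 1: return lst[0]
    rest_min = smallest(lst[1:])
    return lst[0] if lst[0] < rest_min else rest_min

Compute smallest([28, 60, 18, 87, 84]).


smallest([28, 60, 18, 87, 84]): compare 28 with smallest([60, 18, 87, 84])
smallest([60, 18, 87, 84]): compare 60 with smallest([18, 87, 84])
smallest([18, 87, 84]): compare 18 with smallest([87, 84])
smallest([87, 84]): compare 87 with smallest([84])
smallest([84]) = 84  (base case)
Compare 87 with 84 -> 84
Compare 18 with 84 -> 18
Compare 60 with 18 -> 18
Compare 28 with 18 -> 18

18


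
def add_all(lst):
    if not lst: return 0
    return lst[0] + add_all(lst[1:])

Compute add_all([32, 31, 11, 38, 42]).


add_all([32, 31, 11, 38, 42]) = 32 + add_all([31, 11, 38, 42])
add_all([31, 11, 38, 42]) = 31 + add_all([11, 38, 42])
add_all([11, 38, 42]) = 11 + add_all([38, 42])
add_all([38, 42]) = 38 + add_all([42])
add_all([42]) = 42 + add_all([])
add_all([]) = 0  (base case)
Total: 32 + 31 + 11 + 38 + 42 + 0 = 154

154


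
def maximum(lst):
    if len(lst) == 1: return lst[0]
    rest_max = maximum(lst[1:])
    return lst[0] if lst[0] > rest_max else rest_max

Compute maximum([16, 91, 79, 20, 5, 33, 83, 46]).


maximum([16, 91, 79, 20, 5, 33, 83, 46]): compare 16 with maximum([91, 79, 20, 5, 33, 83, 46])
maximum([91, 79, 20, 5, 33, 83, 46]): compare 91 with maximum([79, 20, 5, 33, 83, 46])
maximum([79, 20, 5, 33, 83, 46]): compare 79 with maximum([20, 5, 33, 83, 46])
maximum([20, 5, 33, 83, 46]): compare 20 with maximum([5, 33, 83, 46])
maximum([5, 33, 83, 46]): compare 5 with maximum([33, 83, 46])
maximum([33, 83, 46]): compare 33 with maximum([83, 46])
maximum([83, 46]): compare 83 with maximum([46])
maximum([46]) = 46  (base case)
Compare 83 with 46 -> 83
Compare 33 with 83 -> 83
Compare 5 with 83 -> 83
Compare 20 with 83 -> 83
Compare 79 with 83 -> 83
Compare 91 with 83 -> 91
Compare 16 with 91 -> 91

91


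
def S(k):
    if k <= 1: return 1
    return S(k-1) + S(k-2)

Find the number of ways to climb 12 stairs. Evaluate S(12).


Building up from base cases:
S(0) = 1
S(1) = 1
S(2) = S(1) + S(0) = 1 + 1 = 2
S(3) = S(2) + S(1) = 2 + 1 = 3
S(4) = S(3) + S(2) = 3 + 2 = 5
S(5) = S(4) + S(3) = 5 + 3 = 8
S(6) = S(5) + S(4) = 8 + 5 = 13
S(7) = S(6) + S(5) = 13 + 8 = 21
S(8) = S(7) + S(6) = 21 + 13 = 34
S(9) = S(8) + S(7) = 34 + 21 = 55
S(10) = S(9) + S(8) = 55 + 34 = 89
S(11) = S(10) + S(9) = 89 + 55 = 144
S(12) = S(11) + S(10) = 144 + 89 = 233

233


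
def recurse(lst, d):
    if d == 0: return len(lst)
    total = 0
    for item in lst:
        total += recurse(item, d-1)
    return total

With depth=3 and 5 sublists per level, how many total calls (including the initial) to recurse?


At depth 0 (root): 1 call
At depth 1: each of 1 parents calls recurse on 5 children = 5 calls
At depth 2: each of 5 parents calls recurse on 5 children = 25 calls
At depth 3: each of 25 parents calls recurse on 5 children = 125 calls
Total: 1 + 5 + 25 + 125 = 156

156


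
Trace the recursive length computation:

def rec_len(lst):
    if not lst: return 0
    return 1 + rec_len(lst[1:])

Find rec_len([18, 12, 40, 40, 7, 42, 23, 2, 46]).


rec_len([18, 12, 40, 40, 7, 42, 23, 2, 46]) = 1 + rec_len([12, 40, 40, 7, 42, 23, 2, 46])
rec_len([12, 40, 40, 7, 42, 23, 2, 46]) = 1 + rec_len([40, 40, 7, 42, 23, 2, 46])
rec_len([40, 40, 7, 42, 23, 2, 46]) = 1 + rec_len([40, 7, 42, 23, 2, 46])
rec_len([40, 7, 42, 23, 2, 46]) = 1 + rec_len([7, 42, 23, 2, 46])
rec_len([7, 42, 23, 2, 46]) = 1 + rec_len([42, 23, 2, 46])
rec_len([42, 23, 2, 46]) = 1 + rec_len([23, 2, 46])
rec_len([23, 2, 46]) = 1 + rec_len([2, 46])
rec_len([2, 46]) = 1 + rec_len([46])
rec_len([46]) = 1 + rec_len([])
rec_len([]) = 0  (base case)
Unwinding: 1 + 1 + 1 + 1 + 1 + 1 + 1 + 1 + 1 + 0 = 9

9


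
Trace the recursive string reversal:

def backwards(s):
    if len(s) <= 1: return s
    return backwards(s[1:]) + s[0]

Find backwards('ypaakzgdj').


backwards('ypaakzgdj') = backwards('paakzgdj') + 'y'
backwards('paakzgdj') = backwards('aakzgdj') + 'p'
backwards('aakzgdj') = backwards('akzgdj') + 'a'
backwards('akzgdj') = backwards('kzgdj') + 'a'
backwards('kzgdj') = backwards('zgdj') + 'k'
backwards('zgdj') = backwards('gdj') + 'z'
backwards('gdj') = backwards('dj') + 'g'
backwards('dj') = backwards('j') + 'd'
backwards('j') = 'j'  (base case)
Concatenating: 'j' + 'd' + 'g' + 'z' + 'k' + 'a' + 'a' + 'p' + 'y' = 'jdgzkaapy'

jdgzkaapy


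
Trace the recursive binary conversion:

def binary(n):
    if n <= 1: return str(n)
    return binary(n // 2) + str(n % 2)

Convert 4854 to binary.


binary(4854) = binary(2427) + '0'
binary(2427) = binary(1213) + '1'
binary(1213) = binary(606) + '1'
binary(606) = binary(303) + '0'
binary(303) = binary(151) + '1'
binary(151) = binary(75) + '1'
binary(75) = binary(37) + '1'
binary(37) = binary(18) + '1'
binary(18) = binary(9) + '0'
binary(9) = binary(4) + '1'
binary(4) = binary(2) + '0'
binary(2) = binary(1) + '0'
binary(1) = '1'  (base case)
Concatenating: '1' + '0' + '0' + '1' + '0' + '1' + '1' + '1' + '1' + '0' + '1' + '1' + '0' = '1001011110110'

1001011110110


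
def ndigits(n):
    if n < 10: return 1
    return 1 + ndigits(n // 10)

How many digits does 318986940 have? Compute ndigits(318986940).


ndigits(318986940) = 1 + ndigits(31898694)
ndigits(31898694) = 1 + ndigits(3189869)
ndigits(3189869) = 1 + ndigits(318986)
ndigits(318986) = 1 + ndigits(31898)
ndigits(31898) = 1 + ndigits(3189)
ndigits(3189) = 1 + ndigits(318)
ndigits(318) = 1 + ndigits(31)
ndigits(31) = 1 + ndigits(3)
ndigits(3) = 1  (base case: 3 < 10)
Unwinding: 1 + 1 + 1 + 1 + 1 + 1 + 1 + 1 + 1 = 9

9


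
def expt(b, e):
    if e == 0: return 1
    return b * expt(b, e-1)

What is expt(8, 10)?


expt(8, 10)
= 8 * expt(8, 9)
= 8 * 8 * expt(8, 8)
= 8 * 8 * 8 * expt(8, 7)
= 8 * 8 * 8 * 8 * expt(8, 6)
= 8 * 8 * 8 * 8 * 8 * expt(8, 5)
= 8 * 8 * 8 * 8 * 8 * 8 * expt(8, 4)
= 8 * 8 * 8 * 8 * 8 * 8 * 8 * expt(8, 3)
= 8 * 8 * 8 * 8 * 8 * 8 * 8 * 8 * expt(8, 2)
= 8 * 8 * 8 * 8 * 8 * 8 * 8 * 8 * 8 * expt(8, 1)
= 8 * 8 * 8 * 8 * 8 * 8 * 8 * 8 * 8 * 8 * expt(8, 0)
= 8 * 8 * 8 * 8 * 8 * 8 * 8 * 8 * 8 * 8 * 1
= 1073741824

1073741824


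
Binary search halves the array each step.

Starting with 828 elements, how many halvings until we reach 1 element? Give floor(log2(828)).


828 / 2 = 414
414 / 2 = 207
207 / 2 = 103
103 / 2 = 51
51 / 2 = 25
25 / 2 = 12
12 / 2 = 6
6 / 2 = 3
3 / 2 = 1
Reached 1 after 9 halvings

9


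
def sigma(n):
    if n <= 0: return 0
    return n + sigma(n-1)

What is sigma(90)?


sigma(90)
= 90 + 89 + 88 + 87 + 86 + 85 + 84 + 83 + 82 + 81 + 80 + 79 + 78 + 77 + 76 + 75 + 74 + 73 + 72 + 71 + 70 + 69 + 68 + 67 + 66 + 65 + 64 + 63 + 62 + 61 + 60 + 59 + 58 + 57 + 56 + 55 + 54 + 53 + 52 + 51 + 50 + 49 + 48 + 47 + 46 + 45 + 44 + 43 + 42 + 41 + 40 + 39 + 38 + 37 + 36 + 35 + 34 + 33 + 32 + 31 + 30 + 29 + 28 + 27 + 26 + 25 + 24 + 23 + 22 + 21 + 20 + 19 + 18 + 17 + 16 + 15 + 14 + 13 + 12 + 11 + 10 + 9 + 8 + 7 + 6 + 5 + 4 + 3 + 2 + 1 + sigma(0)
= 90 + 89 + 88 + 87 + 86 + 85 + 84 + 83 + 82 + 81 + 80 + 79 + 78 + 77 + 76 + 75 + 74 + 73 + 72 + 71 + 70 + 69 + 68 + 67 + 66 + 65 + 64 + 63 + 62 + 61 + 60 + 59 + 58 + 57 + 56 + 55 + 54 + 53 + 52 + 51 + 50 + 49 + 48 + 47 + 46 + 45 + 44 + 43 + 42 + 41 + 40 + 39 + 38 + 37 + 36 + 35 + 34 + 33 + 32 + 31 + 30 + 29 + 28 + 27 + 26 + 25 + 24 + 23 + 22 + 21 + 20 + 19 + 18 + 17 + 16 + 15 + 14 + 13 + 12 + 11 + 10 + 9 + 8 + 7 + 6 + 5 + 4 + 3 + 2 + 1 + 0
= 4095

4095


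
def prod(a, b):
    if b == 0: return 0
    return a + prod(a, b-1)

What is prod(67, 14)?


prod(67, 14) = 67 + prod(67, 13)
prod(67, 13) = 67 + prod(67, 12)
prod(67, 12) = 67 + prod(67, 11)
prod(67, 11) = 67 + prod(67, 10)
prod(67, 10) = 67 + prod(67, 9)
prod(67, 9) = 67 + prod(67, 8)
prod(67, 8) = 67 + prod(67, 7)
prod(67, 7) = 67 + prod(67, 6)
prod(67, 6) = 67 + prod(67, 5)
prod(67, 5) = 67 + prod(67, 4)
prod(67, 4) = 67 + prod(67, 3)
prod(67, 3) = 67 + prod(67, 2)
prod(67, 2) = 67 + prod(67, 1)
prod(67, 1) = 67 + prod(67, 0)
prod(67, 0) = 0  (base case)
Total: 67 + 67 + 67 + 67 + 67 + 67 + 67 + 67 + 67 + 67 + 67 + 67 + 67 + 67 + 0 = 938

938


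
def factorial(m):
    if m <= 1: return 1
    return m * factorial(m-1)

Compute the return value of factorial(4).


factorial(4)
= 4 * factorial(3)
= 4 * 3 * factorial(2)
= 4 * 3 * 2 * factorial(1)
= 4 * 3 * 2 * 1
= 24

24


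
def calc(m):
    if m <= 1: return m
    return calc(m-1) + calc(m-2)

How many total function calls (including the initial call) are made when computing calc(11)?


Let C(n) = total calls for calc(n)
C(0) = 1, C(1) = 1
C(2) = 1 + C(1) + C(0) = 1 + 1 + 1 = 3
C(3) = 1 + C(2) + C(1) = 1 + 3 + 1 = 5
C(4) = 1 + C(3) + C(2) = 1 + 5 + 3 = 9
C(5) = 1 + C(4) + C(3) = 1 + 9 + 5 = 15
C(6) = 1 + C(5) + C(4) = 1 + 15 + 9 = 25
C(7) = 1 + C(6) + C(5) = 1 + 25 + 15 = 41
C(8) = 1 + C(7) + C(6) = 1 + 41 + 25 = 67
C(9) = 1 + C(8) + C(7) = 1 + 67 + 41 = 109
C(10) = 1 + C(9) + C(8) = 1 + 109 + 67 = 177
C(11) = 1 + C(10) + C(9) = 1 + 177 + 109 = 287

287


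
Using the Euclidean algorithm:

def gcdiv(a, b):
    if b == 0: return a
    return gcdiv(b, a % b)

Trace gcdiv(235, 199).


gcdiv(235, 199) = gcdiv(199, 36)
gcdiv(199, 36) = gcdiv(36, 19)
gcdiv(36, 19) = gcdiv(19, 17)
gcdiv(19, 17) = gcdiv(17, 2)
gcdiv(17, 2) = gcdiv(2, 1)
gcdiv(2, 1) = gcdiv(1, 0)
gcdiv(1, 0) = 1  (base case)

1


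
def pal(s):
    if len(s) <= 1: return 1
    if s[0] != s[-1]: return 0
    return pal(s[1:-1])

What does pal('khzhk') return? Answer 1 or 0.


pal('khzhk'): s[0]='k' == s[-1]='k' -> check pal('hzh')
pal('hzh'): s[0]='h' == s[-1]='h' -> check pal('z')
pal('z'): len <= 1 -> return 1  (base case)
Result: 1 (palindrome)

1


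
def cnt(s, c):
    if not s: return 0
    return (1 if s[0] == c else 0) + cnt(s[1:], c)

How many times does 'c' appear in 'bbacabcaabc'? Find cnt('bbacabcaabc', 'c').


s[0]='b' != 'c' -> 0
s[0]='b' != 'c' -> 0
s[0]='a' != 'c' -> 0
s[0]='c' == 'c' -> 1
s[0]='a' != 'c' -> 0
s[0]='b' != 'c' -> 0
s[0]='c' == 'c' -> 1
s[0]='a' != 'c' -> 0
s[0]='a' != 'c' -> 0
s[0]='b' != 'c' -> 0
s[0]='c' == 'c' -> 1
Sum: 0 + 0 + 0 + 1 + 0 + 0 + 1 + 0 + 0 + 0 + 1 = 3

3


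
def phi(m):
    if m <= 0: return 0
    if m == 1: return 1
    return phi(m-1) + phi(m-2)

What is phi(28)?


Computing phi(28) bottom-up:
phi(0) = 0
phi(1) = 1
phi(2) = phi(1) + phi(0) = 1 + 0 = 1
phi(3) = phi(2) + phi(1) = 1 + 1 = 2
phi(4) = phi(3) + phi(2) = 2 + 1 = 3
phi(5) = phi(4) + phi(3) = 3 + 2 = 5
phi(6) = phi(5) + phi(4) = 5 + 3 = 8
phi(7) = phi(6) + phi(5) = 8 + 5 = 13
phi(8) = phi(7) + phi(6) = 13 + 8 = 21
phi(9) = phi(8) + phi(7) = 21 + 13 = 34
phi(10) = phi(9) + phi(8) = 34 + 21 = 55
phi(11) = phi(10) + phi(9) = 55 + 34 = 89
phi(12) = phi(11) + phi(10) = 89 + 55 = 144
phi(13) = phi(12) + phi(11) = 144 + 89 = 233
phi(14) = phi(13) + phi(12) = 233 + 144 = 377
phi(15) = phi(14) + phi(13) = 377 + 233 = 610
phi(16) = phi(15) + phi(14) = 610 + 377 = 987
phi(17) = phi(16) + phi(15) = 987 + 610 = 1597
phi(18) = phi(17) + phi(16) = 1597 + 987 = 2584
phi(19) = phi(18) + phi(17) = 2584 + 1597 = 4181
phi(20) = phi(19) + phi(18) = 4181 + 2584 = 6765
phi(21) = phi(20) + phi(19) = 6765 + 4181 = 10946
phi(22) = phi(21) + phi(20) = 10946 + 6765 = 17711
phi(23) = phi(22) + phi(21) = 17711 + 10946 = 28657
phi(24) = phi(23) + phi(22) = 28657 + 17711 = 46368
phi(25) = phi(24) + phi(23) = 46368 + 28657 = 75025
phi(26) = phi(25) + phi(24) = 75025 + 46368 = 121393
phi(27) = phi(26) + phi(25) = 121393 + 75025 = 196418
phi(28) = phi(27) + phi(26) = 196418 + 121393 = 317811

317811


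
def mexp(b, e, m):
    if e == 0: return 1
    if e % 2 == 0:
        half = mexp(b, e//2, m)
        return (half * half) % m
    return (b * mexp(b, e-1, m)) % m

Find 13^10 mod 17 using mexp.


mexp(13, 10, 17): e is even, compute mexp(13, 5, 17)
  mexp(13, 5, 17): e is odd, compute mexp(13, 4, 17)
    mexp(13, 4, 17): e is even, compute mexp(13, 2, 17)
      mexp(13, 2, 17): e is even, compute mexp(13, 1, 17)
        mexp(13, 1, 17): e is odd, compute mexp(13, 0, 17)
          mexp(13, 0, 17) = 1
        (13 * 1) % 17 = 13
      half=13, (13*13) % 17 = 16
    half=16, (16*16) % 17 = 1
  (13 * 1) % 17 = 13
half=13, (13*13) % 17 = 16

16


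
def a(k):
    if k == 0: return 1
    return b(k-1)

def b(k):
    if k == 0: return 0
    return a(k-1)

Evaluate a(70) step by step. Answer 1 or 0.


a(70) = b(69)
b(69) = a(68)
a(68) = b(67)
b(67) = a(66)
a(66) = b(65)
b(65) = a(64)
a(64) = b(63)
b(63) = a(62)
a(62) = b(61)
b(61) = a(60)
a(60) = b(59)
b(59) = a(58)
a(58) = b(57)
b(57) = a(56)
a(56) = b(55)
b(55) = a(54)
a(54) = b(53)
b(53) = a(52)
a(52) = b(51)
b(51) = a(50)
a(50) = b(49)
b(49) = a(48)
a(48) = b(47)
b(47) = a(46)
a(46) = b(45)
b(45) = a(44)
a(44) = b(43)
b(43) = a(42)
a(42) = b(41)
b(41) = a(40)
a(40) = b(39)
b(39) = a(38)
a(38) = b(37)
b(37) = a(36)
a(36) = b(35)
b(35) = a(34)
a(34) = b(33)
b(33) = a(32)
a(32) = b(31)
b(31) = a(30)
a(30) = b(29)
b(29) = a(28)
a(28) = b(27)
b(27) = a(26)
a(26) = b(25)
b(25) = a(24)
a(24) = b(23)
b(23) = a(22)
a(22) = b(21)
b(21) = a(20)
a(20) = b(19)
b(19) = a(18)
a(18) = b(17)
b(17) = a(16)
a(16) = b(15)
b(15) = a(14)
a(14) = b(13)
b(13) = a(12)
a(12) = b(11)
b(11) = a(10)
a(10) = b(9)
b(9) = a(8)
a(8) = b(7)
b(7) = a(6)
a(6) = b(5)
b(5) = a(4)
a(4) = b(3)
b(3) = a(2)
a(2) = b(1)
b(1) = a(0)
a(0) = 1  (base case)
Result: 1

1


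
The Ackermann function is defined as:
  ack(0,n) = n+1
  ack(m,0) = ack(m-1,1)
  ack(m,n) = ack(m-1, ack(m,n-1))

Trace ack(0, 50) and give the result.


ack(0, 50) = 51
Result: ack(0, 50) = 51

51


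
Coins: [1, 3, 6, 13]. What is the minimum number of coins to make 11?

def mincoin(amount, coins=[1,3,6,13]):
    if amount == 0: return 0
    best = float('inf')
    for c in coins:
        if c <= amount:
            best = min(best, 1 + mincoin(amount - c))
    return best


Building up with DP:
mincoin(0) = 0
mincoin(1) = min(1+mincoin(0)=1+0=1) = 1
mincoin(2) = min(1+mincoin(1)=1+1=2) = 2
mincoin(3) = min(1+mincoin(2)=1+2=3, 1+mincoin(0)=1+0=1) = 1
mincoin(4) = min(1+mincoin(3)=1+1=2, 1+mincoin(1)=1+1=2) = 2
mincoin(5) = min(1+mincoin(4)=1+2=3, 1+mincoin(2)=1+2=3) = 3
mincoin(6) = min(1+mincoin(5)=1+3=4, 1+mincoin(3)=1+1=2, 1+mincoin(0)=1+0=1) = 1
mincoin(7) = min(1+mincoin(6)=1+1=2, 1+mincoin(4)=1+2=3, 1+mincoin(1)=1+1=2) = 2
mincoin(8) = min(1+mincoin(7)=1+2=3, 1+mincoin(5)=1+3=4, 1+mincoin(2)=1+2=3) = 3
mincoin(9) = min(1+mincoin(8)=1+3=4, 1+mincoin(6)=1+1=2, 1+mincoin(3)=1+1=2) = 2
mincoin(10) = min(1+mincoin(9)=1+2=3, 1+mincoin(7)=1+2=3, 1+mincoin(4)=1+2=3) = 3
mincoin(11) = min(1+mincoin(10)=1+3=4, 1+mincoin(8)=1+3=4, 1+mincoin(5)=1+3=4) = 4

4


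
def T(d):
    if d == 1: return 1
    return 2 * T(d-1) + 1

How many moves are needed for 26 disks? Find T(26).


T(26) = 2 * T(25) + 1
T(25) = 2 * T(24) + 1
T(24) = 2 * T(23) + 1
T(23) = 2 * T(22) + 1
T(22) = 2 * T(21) + 1
T(21) = 2 * T(20) + 1
T(20) = 2 * T(19) + 1
T(19) = 2 * T(18) + 1
T(18) = 2 * T(17) + 1
T(17) = 2 * T(16) + 1
T(16) = 2 * T(15) + 1
T(15) = 2 * T(14) + 1
T(14) = 2 * T(13) + 1
T(13) = 2 * T(12) + 1
T(12) = 2 * T(11) + 1
T(11) = 2 * T(10) + 1
T(10) = 2 * T(9) + 1
T(9) = 2 * T(8) + 1
T(8) = 2 * T(7) + 1
T(7) = 2 * T(6) + 1
T(6) = 2 * T(5) + 1
T(5) = 2 * T(4) + 1
T(4) = 2 * T(3) + 1
T(3) = 2 * T(2) + 1
T(2) = 2 * T(1) + 1
T(1) = 1  (base case)
T(2) = 2 * 1 + 1 = 3
T(3) = 2 * 3 + 1 = 7
T(4) = 2 * 7 + 1 = 15
T(5) = 2 * 15 + 1 = 31
T(6) = 2 * 31 + 1 = 63
T(7) = 2 * 63 + 1 = 127
T(8) = 2 * 127 + 1 = 255
T(9) = 2 * 255 + 1 = 511
T(10) = 2 * 511 + 1 = 1023
T(11) = 2 * 1023 + 1 = 2047
T(12) = 2 * 2047 + 1 = 4095
T(13) = 2 * 4095 + 1 = 8191
T(14) = 2 * 8191 + 1 = 16383
T(15) = 2 * 16383 + 1 = 32767
T(16) = 2 * 32767 + 1 = 65535
T(17) = 2 * 65535 + 1 = 131071
T(18) = 2 * 131071 + 1 = 262143
T(19) = 2 * 262143 + 1 = 524287
T(20) = 2 * 524287 + 1 = 1048575
T(21) = 2 * 1048575 + 1 = 2097151
T(22) = 2 * 2097151 + 1 = 4194303
T(23) = 2 * 4194303 + 1 = 8388607
T(24) = 2 * 8388607 + 1 = 16777215
T(25) = 2 * 16777215 + 1 = 33554431
T(26) = 2 * 33554431 + 1 = 67108863

67108863


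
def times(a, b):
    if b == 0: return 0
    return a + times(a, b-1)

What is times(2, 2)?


times(2, 2) = 2 + times(2, 1)
times(2, 1) = 2 + times(2, 0)
times(2, 0) = 0  (base case)
Total: 2 + 2 + 0 = 4

4


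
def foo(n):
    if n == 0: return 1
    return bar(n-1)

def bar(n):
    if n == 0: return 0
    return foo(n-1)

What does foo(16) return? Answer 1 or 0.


foo(16) = bar(15)
bar(15) = foo(14)
foo(14) = bar(13)
bar(13) = foo(12)
foo(12) = bar(11)
bar(11) = foo(10)
foo(10) = bar(9)
bar(9) = foo(8)
foo(8) = bar(7)
bar(7) = foo(6)
foo(6) = bar(5)
bar(5) = foo(4)
foo(4) = bar(3)
bar(3) = foo(2)
foo(2) = bar(1)
bar(1) = foo(0)
foo(0) = 1  (base case)
Result: 1

1


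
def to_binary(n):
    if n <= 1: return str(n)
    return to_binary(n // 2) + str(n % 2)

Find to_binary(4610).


to_binary(4610) = to_binary(2305) + '0'
to_binary(2305) = to_binary(1152) + '1'
to_binary(1152) = to_binary(576) + '0'
to_binary(576) = to_binary(288) + '0'
to_binary(288) = to_binary(144) + '0'
to_binary(144) = to_binary(72) + '0'
to_binary(72) = to_binary(36) + '0'
to_binary(36) = to_binary(18) + '0'
to_binary(18) = to_binary(9) + '0'
to_binary(9) = to_binary(4) + '1'
to_binary(4) = to_binary(2) + '0'
to_binary(2) = to_binary(1) + '0'
to_binary(1) = '1'  (base case)
Concatenating: '1' + '0' + '0' + '1' + '0' + '0' + '0' + '0' + '0' + '0' + '0' + '1' + '0' = '1001000000010'

1001000000010


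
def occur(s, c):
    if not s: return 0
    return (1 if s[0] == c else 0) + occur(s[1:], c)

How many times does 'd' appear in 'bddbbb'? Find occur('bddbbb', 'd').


s[0]='b' != 'd' -> 0
s[0]='d' == 'd' -> 1
s[0]='d' == 'd' -> 1
s[0]='b' != 'd' -> 0
s[0]='b' != 'd' -> 0
s[0]='b' != 'd' -> 0
Sum: 0 + 1 + 1 + 0 + 0 + 0 = 2

2


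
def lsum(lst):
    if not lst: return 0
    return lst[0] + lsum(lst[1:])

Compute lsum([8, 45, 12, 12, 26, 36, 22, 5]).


lsum([8, 45, 12, 12, 26, 36, 22, 5]) = 8 + lsum([45, 12, 12, 26, 36, 22, 5])
lsum([45, 12, 12, 26, 36, 22, 5]) = 45 + lsum([12, 12, 26, 36, 22, 5])
lsum([12, 12, 26, 36, 22, 5]) = 12 + lsum([12, 26, 36, 22, 5])
lsum([12, 26, 36, 22, 5]) = 12 + lsum([26, 36, 22, 5])
lsum([26, 36, 22, 5]) = 26 + lsum([36, 22, 5])
lsum([36, 22, 5]) = 36 + lsum([22, 5])
lsum([22, 5]) = 22 + lsum([5])
lsum([5]) = 5 + lsum([])
lsum([]) = 0  (base case)
Total: 8 + 45 + 12 + 12 + 26 + 36 + 22 + 5 + 0 = 166

166


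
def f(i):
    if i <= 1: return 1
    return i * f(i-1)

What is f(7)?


f(7)
= 7 * f(6)
= 7 * 6 * f(5)
= 7 * 6 * 5 * f(4)
= 7 * 6 * 5 * 4 * f(3)
= 7 * 6 * 5 * 4 * 3 * f(2)
= 7 * 6 * 5 * 4 * 3 * 2 * f(1)
= 7 * 6 * 5 * 4 * 3 * 2 * 1
= 5040

5040


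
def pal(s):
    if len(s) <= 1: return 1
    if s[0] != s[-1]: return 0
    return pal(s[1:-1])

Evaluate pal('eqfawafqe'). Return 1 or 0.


pal('eqfawafqe'): s[0]='e' == s[-1]='e' -> check pal('qfawafq')
pal('qfawafq'): s[0]='q' == s[-1]='q' -> check pal('fawaf')
pal('fawaf'): s[0]='f' == s[-1]='f' -> check pal('awa')
pal('awa'): s[0]='a' == s[-1]='a' -> check pal('w')
pal('w'): len <= 1 -> return 1  (base case)
Result: 1 (palindrome)

1


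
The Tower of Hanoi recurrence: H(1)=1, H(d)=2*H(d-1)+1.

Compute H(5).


H(5) = 2 * H(4) + 1
H(4) = 2 * H(3) + 1
H(3) = 2 * H(2) + 1
H(2) = 2 * H(1) + 1
H(1) = 1  (base case)
H(2) = 2 * 1 + 1 = 3
H(3) = 2 * 3 + 1 = 7
H(4) = 2 * 7 + 1 = 15
H(5) = 2 * 15 + 1 = 31

31


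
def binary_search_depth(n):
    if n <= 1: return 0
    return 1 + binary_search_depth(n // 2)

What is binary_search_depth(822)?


822 / 2 = 411
411 / 2 = 205
205 / 2 = 102
102 / 2 = 51
51 / 2 = 25
25 / 2 = 12
12 / 2 = 6
6 / 2 = 3
3 / 2 = 1
Reached 1 after 9 halvings

9


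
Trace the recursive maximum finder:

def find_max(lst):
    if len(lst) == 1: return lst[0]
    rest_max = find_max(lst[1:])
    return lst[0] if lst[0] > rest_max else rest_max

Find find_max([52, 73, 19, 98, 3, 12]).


find_max([52, 73, 19, 98, 3, 12]): compare 52 with find_max([73, 19, 98, 3, 12])
find_max([73, 19, 98, 3, 12]): compare 73 with find_max([19, 98, 3, 12])
find_max([19, 98, 3, 12]): compare 19 with find_max([98, 3, 12])
find_max([98, 3, 12]): compare 98 with find_max([3, 12])
find_max([3, 12]): compare 3 with find_max([12])
find_max([12]) = 12  (base case)
Compare 3 with 12 -> 12
Compare 98 with 12 -> 98
Compare 19 with 98 -> 98
Compare 73 with 98 -> 98
Compare 52 with 98 -> 98

98


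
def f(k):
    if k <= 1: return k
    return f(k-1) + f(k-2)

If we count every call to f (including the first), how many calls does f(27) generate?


Let C(n) = total calls for f(n)
C(0) = 1, C(1) = 1
C(2) = 1 + C(1) + C(0) = 1 + 1 + 1 = 3
C(3) = 1 + C(2) + C(1) = 1 + 3 + 1 = 5
C(4) = 1 + C(3) + C(2) = 1 + 5 + 3 = 9
C(5) = 1 + C(4) + C(3) = 1 + 9 + 5 = 15
C(6) = 1 + C(5) + C(4) = 1 + 15 + 9 = 25
C(7) = 1 + C(6) + C(5) = 1 + 25 + 15 = 41
C(8) = 1 + C(7) + C(6) = 1 + 41 + 25 = 67
C(9) = 1 + C(8) + C(7) = 1 + 67 + 41 = 109
C(10) = 1 + C(9) + C(8) = 1 + 109 + 67 = 177
C(11) = 1 + C(10) + C(9) = 1 + 177 + 109 = 287
C(12) = 1 + C(11) + C(10) = 1 + 287 + 177 = 465
C(13) = 1 + C(12) + C(11) = 1 + 465 + 287 = 753
C(14) = 1 + C(13) + C(12) = 1 + 753 + 465 = 1219
C(15) = 1 + C(14) + C(13) = 1 + 1219 + 753 = 1973
C(16) = 1 + C(15) + C(14) = 1 + 1973 + 1219 = 3193
C(17) = 1 + C(16) + C(15) = 1 + 3193 + 1973 = 5167
C(18) = 1 + C(17) + C(16) = 1 + 5167 + 3193 = 8361
C(19) = 1 + C(18) + C(17) = 1 + 8361 + 5167 = 13529
C(20) = 1 + C(19) + C(18) = 1 + 13529 + 8361 = 21891
C(21) = 1 + C(20) + C(19) = 1 + 21891 + 13529 = 35421
C(22) = 1 + C(21) + C(20) = 1 + 35421 + 21891 = 57313
C(23) = 1 + C(22) + C(21) = 1 + 57313 + 35421 = 92735
C(24) = 1 + C(23) + C(22) = 1 + 92735 + 57313 = 150049
C(25) = 1 + C(24) + C(23) = 1 + 150049 + 92735 = 242785
C(26) = 1 + C(25) + C(24) = 1 + 242785 + 150049 = 392835
C(27) = 1 + C(26) + C(25) = 1 + 392835 + 242785 = 635621

635621


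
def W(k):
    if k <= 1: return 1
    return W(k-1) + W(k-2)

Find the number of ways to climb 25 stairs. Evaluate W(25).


Building up from base cases:
W(0) = 1
W(1) = 1
W(2) = W(1) + W(0) = 1 + 1 = 2
W(3) = W(2) + W(1) = 2 + 1 = 3
W(4) = W(3) + W(2) = 3 + 2 = 5
W(5) = W(4) + W(3) = 5 + 3 = 8
W(6) = W(5) + W(4) = 8 + 5 = 13
W(7) = W(6) + W(5) = 13 + 8 = 21
W(8) = W(7) + W(6) = 21 + 13 = 34
W(9) = W(8) + W(7) = 34 + 21 = 55
W(10) = W(9) + W(8) = 55 + 34 = 89
W(11) = W(10) + W(9) = 89 + 55 = 144
W(12) = W(11) + W(10) = 144 + 89 = 233
W(13) = W(12) + W(11) = 233 + 144 = 377
W(14) = W(13) + W(12) = 377 + 233 = 610
W(15) = W(14) + W(13) = 610 + 377 = 987
W(16) = W(15) + W(14) = 987 + 610 = 1597
W(17) = W(16) + W(15) = 1597 + 987 = 2584
W(18) = W(17) + W(16) = 2584 + 1597 = 4181
W(19) = W(18) + W(17) = 4181 + 2584 = 6765
W(20) = W(19) + W(18) = 6765 + 4181 = 10946
W(21) = W(20) + W(19) = 10946 + 6765 = 17711
W(22) = W(21) + W(20) = 17711 + 10946 = 28657
W(23) = W(22) + W(21) = 28657 + 17711 = 46368
W(24) = W(23) + W(22) = 46368 + 28657 = 75025
W(25) = W(24) + W(23) = 75025 + 46368 = 121393

121393


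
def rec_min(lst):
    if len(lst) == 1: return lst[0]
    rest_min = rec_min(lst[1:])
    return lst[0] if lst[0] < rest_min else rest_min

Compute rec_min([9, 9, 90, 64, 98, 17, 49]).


rec_min([9, 9, 90, 64, 98, 17, 49]): compare 9 with rec_min([9, 90, 64, 98, 17, 49])
rec_min([9, 90, 64, 98, 17, 49]): compare 9 with rec_min([90, 64, 98, 17, 49])
rec_min([90, 64, 98, 17, 49]): compare 90 with rec_min([64, 98, 17, 49])
rec_min([64, 98, 17, 49]): compare 64 with rec_min([98, 17, 49])
rec_min([98, 17, 49]): compare 98 with rec_min([17, 49])
rec_min([17, 49]): compare 17 with rec_min([49])
rec_min([49]) = 49  (base case)
Compare 17 with 49 -> 17
Compare 98 with 17 -> 17
Compare 64 with 17 -> 17
Compare 90 with 17 -> 17
Compare 9 with 17 -> 9
Compare 9 with 9 -> 9

9


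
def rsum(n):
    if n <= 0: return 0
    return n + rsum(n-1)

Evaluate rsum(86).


rsum(86)
= 86 + 85 + 84 + 83 + 82 + 81 + 80 + 79 + 78 + 77 + 76 + 75 + 74 + 73 + 72 + 71 + 70 + 69 + 68 + 67 + 66 + 65 + 64 + 63 + 62 + 61 + 60 + 59 + 58 + 57 + 56 + 55 + 54 + 53 + 52 + 51 + 50 + 49 + 48 + 47 + 46 + 45 + 44 + 43 + 42 + 41 + 40 + 39 + 38 + 37 + 36 + 35 + 34 + 33 + 32 + 31 + 30 + 29 + 28 + 27 + 26 + 25 + 24 + 23 + 22 + 21 + 20 + 19 + 18 + 17 + 16 + 15 + 14 + 13 + 12 + 11 + 10 + 9 + 8 + 7 + 6 + 5 + 4 + 3 + 2 + 1 + rsum(0)
= 86 + 85 + 84 + 83 + 82 + 81 + 80 + 79 + 78 + 77 + 76 + 75 + 74 + 73 + 72 + 71 + 70 + 69 + 68 + 67 + 66 + 65 + 64 + 63 + 62 + 61 + 60 + 59 + 58 + 57 + 56 + 55 + 54 + 53 + 52 + 51 + 50 + 49 + 48 + 47 + 46 + 45 + 44 + 43 + 42 + 41 + 40 + 39 + 38 + 37 + 36 + 35 + 34 + 33 + 32 + 31 + 30 + 29 + 28 + 27 + 26 + 25 + 24 + 23 + 22 + 21 + 20 + 19 + 18 + 17 + 16 + 15 + 14 + 13 + 12 + 11 + 10 + 9 + 8 + 7 + 6 + 5 + 4 + 3 + 2 + 1 + 0
= 3741

3741


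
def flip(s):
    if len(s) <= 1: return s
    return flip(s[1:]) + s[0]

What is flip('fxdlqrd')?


flip('fxdlqrd') = flip('xdlqrd') + 'f'
flip('xdlqrd') = flip('dlqrd') + 'x'
flip('dlqrd') = flip('lqrd') + 'd'
flip('lqrd') = flip('qrd') + 'l'
flip('qrd') = flip('rd') + 'q'
flip('rd') = flip('d') + 'r'
flip('d') = 'd'  (base case)
Concatenating: 'd' + 'r' + 'q' + 'l' + 'd' + 'x' + 'f' = 'drqldxf'

drqldxf


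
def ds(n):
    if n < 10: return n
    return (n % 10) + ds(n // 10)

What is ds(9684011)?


ds(9684011) = 1 + ds(968401)
ds(968401) = 1 + ds(96840)
ds(96840) = 0 + ds(9684)
ds(9684) = 4 + ds(968)
ds(968) = 8 + ds(96)
ds(96) = 6 + ds(9)
ds(9) = 9  (base case)
Total: 1 + 1 + 0 + 4 + 8 + 6 + 9 = 29

29


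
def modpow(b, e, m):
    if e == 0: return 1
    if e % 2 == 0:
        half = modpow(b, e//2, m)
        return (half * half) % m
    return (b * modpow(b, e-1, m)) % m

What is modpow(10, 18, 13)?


modpow(10, 18, 13): e is even, compute modpow(10, 9, 13)
  modpow(10, 9, 13): e is odd, compute modpow(10, 8, 13)
    modpow(10, 8, 13): e is even, compute modpow(10, 4, 13)
      modpow(10, 4, 13): e is even, compute modpow(10, 2, 13)
        modpow(10, 2, 13): e is even, compute modpow(10, 1, 13)
          modpow(10, 1, 13): e is odd, compute modpow(10, 0, 13)
          modpow(10, 0, 13) = 1
          (10 * 1) % 13 = 10
        half=10, (10*10) % 13 = 9
      half=9, (9*9) % 13 = 3
    half=3, (3*3) % 13 = 9
  (10 * 9) % 13 = 12
half=12, (12*12) % 13 = 1

1


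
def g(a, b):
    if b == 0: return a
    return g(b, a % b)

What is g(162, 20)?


g(162, 20) = g(20, 2)
g(20, 2) = g(2, 0)
g(2, 0) = 2  (base case)

2


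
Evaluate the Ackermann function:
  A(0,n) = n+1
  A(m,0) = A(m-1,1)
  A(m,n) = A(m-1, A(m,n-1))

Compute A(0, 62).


A(0, 62) = 63
Result: A(0, 62) = 63

63


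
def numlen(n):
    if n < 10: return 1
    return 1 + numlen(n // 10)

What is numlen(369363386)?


numlen(369363386) = 1 + numlen(36936338)
numlen(36936338) = 1 + numlen(3693633)
numlen(3693633) = 1 + numlen(369363)
numlen(369363) = 1 + numlen(36936)
numlen(36936) = 1 + numlen(3693)
numlen(3693) = 1 + numlen(369)
numlen(369) = 1 + numlen(36)
numlen(36) = 1 + numlen(3)
numlen(3) = 1  (base case: 3 < 10)
Unwinding: 1 + 1 + 1 + 1 + 1 + 1 + 1 + 1 + 1 = 9

9


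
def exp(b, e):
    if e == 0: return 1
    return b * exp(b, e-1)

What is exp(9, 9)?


exp(9, 9)
= 9 * exp(9, 8)
= 9 * 9 * exp(9, 7)
= 9 * 9 * 9 * exp(9, 6)
= 9 * 9 * 9 * 9 * exp(9, 5)
= 9 * 9 * 9 * 9 * 9 * exp(9, 4)
= 9 * 9 * 9 * 9 * 9 * 9 * exp(9, 3)
= 9 * 9 * 9 * 9 * 9 * 9 * 9 * exp(9, 2)
= 9 * 9 * 9 * 9 * 9 * 9 * 9 * 9 * exp(9, 1)
= 9 * 9 * 9 * 9 * 9 * 9 * 9 * 9 * 9 * exp(9, 0)
= 9 * 9 * 9 * 9 * 9 * 9 * 9 * 9 * 9 * 1
= 387420489

387420489


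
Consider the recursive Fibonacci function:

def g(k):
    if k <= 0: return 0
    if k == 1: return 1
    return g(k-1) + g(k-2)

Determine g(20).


Computing g(20) bottom-up:
g(0) = 0
g(1) = 1
g(2) = g(1) + g(0) = 1 + 0 = 1
g(3) = g(2) + g(1) = 1 + 1 = 2
g(4) = g(3) + g(2) = 2 + 1 = 3
g(5) = g(4) + g(3) = 3 + 2 = 5
g(6) = g(5) + g(4) = 5 + 3 = 8
g(7) = g(6) + g(5) = 8 + 5 = 13
g(8) = g(7) + g(6) = 13 + 8 = 21
g(9) = g(8) + g(7) = 21 + 13 = 34
g(10) = g(9) + g(8) = 34 + 21 = 55
g(11) = g(10) + g(9) = 55 + 34 = 89
g(12) = g(11) + g(10) = 89 + 55 = 144
g(13) = g(12) + g(11) = 144 + 89 = 233
g(14) = g(13) + g(12) = 233 + 144 = 377
g(15) = g(14) + g(13) = 377 + 233 = 610
g(16) = g(15) + g(14) = 610 + 377 = 987
g(17) = g(16) + g(15) = 987 + 610 = 1597
g(18) = g(17) + g(16) = 1597 + 987 = 2584
g(19) = g(18) + g(17) = 2584 + 1597 = 4181
g(20) = g(19) + g(18) = 4181 + 2584 = 6765

6765


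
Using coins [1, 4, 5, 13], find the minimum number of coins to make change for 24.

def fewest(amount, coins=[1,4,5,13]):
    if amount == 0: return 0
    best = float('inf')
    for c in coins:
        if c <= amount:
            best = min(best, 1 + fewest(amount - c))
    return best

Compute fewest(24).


Building up with DP:
fewest(0) = 0
fewest(1) = min(1+fewest(0)=1+0=1) = 1
fewest(2) = min(1+fewest(1)=1+1=2) = 2
fewest(3) = min(1+fewest(2)=1+2=3) = 3
fewest(4) = min(1+fewest(3)=1+3=4, 1+fewest(0)=1+0=1) = 1
fewest(5) = min(1+fewest(4)=1+1=2, 1+fewest(1)=1+1=2, 1+fewest(0)=1+0=1) = 1
fewest(6) = min(1+fewest(5)=1+1=2, 1+fewest(2)=1+2=3, 1+fewest(1)=1+1=2) = 2
fewest(7) = min(1+fewest(6)=1+2=3, 1+fewest(3)=1+3=4, 1+fewest(2)=1+2=3) = 3
fewest(8) = min(1+fewest(7)=1+3=4, 1+fewest(4)=1+1=2, 1+fewest(3)=1+3=4) = 2
fewest(9) = min(1+fewest(8)=1+2=3, 1+fewest(5)=1+1=2, 1+fewest(4)=1+1=2) = 2
fewest(10) = min(1+fewest(9)=1+2=3, 1+fewest(6)=1+2=3, 1+fewest(5)=1+1=2) = 2
fewest(11) = min(1+fewest(10)=1+2=3, 1+fewest(7)=1+3=4, 1+fewest(6)=1+2=3) = 3
fewest(12) = min(1+fewest(11)=1+3=4, 1+fewest(8)=1+2=3, 1+fewest(7)=1+3=4) = 3
fewest(13) = min(1+fewest(12)=1+3=4, 1+fewest(9)=1+2=3, 1+fewest(8)=1+2=3, 1+fewest(0)=1+0=1) = 1
fewest(14) = min(1+fewest(13)=1+1=2, 1+fewest(10)=1+2=3, 1+fewest(9)=1+2=3, 1+fewest(1)=1+1=2) = 2
fewest(15) = min(1+fewest(14)=1+2=3, 1+fewest(11)=1+3=4, 1+fewest(10)=1+2=3, 1+fewest(2)=1+2=3) = 3
fewest(16) = min(1+fewest(15)=1+3=4, 1+fewest(12)=1+3=4, 1+fewest(11)=1+3=4, 1+fewest(3)=1+3=4) = 4
fewest(17) = min(1+fewest(16)=1+4=5, 1+fewest(13)=1+1=2, 1+fewest(12)=1+3=4, 1+fewest(4)=1+1=2) = 2
fewest(18) = min(1+fewest(17)=1+2=3, 1+fewest(14)=1+2=3, 1+fewest(13)=1+1=2, 1+fewest(5)=1+1=2) = 2
fewest(19) = min(1+fewest(18)=1+2=3, 1+fewest(15)=1+3=4, 1+fewest(14)=1+2=3, 1+fewest(6)=1+2=3) = 3
fewest(20) = min(1+fewest(19)=1+3=4, 1+fewest(16)=1+4=5, 1+fewest(15)=1+3=4, 1+fewest(7)=1+3=4) = 4
fewest(21) = min(1+fewest(20)=1+4=5, 1+fewest(17)=1+2=3, 1+fewest(16)=1+4=5, 1+fewest(8)=1+2=3) = 3
fewest(22) = min(1+fewest(21)=1+3=4, 1+fewest(18)=1+2=3, 1+fewest(17)=1+2=3, 1+fewest(9)=1+2=3) = 3
fewest(23) = min(1+fewest(22)=1+3=4, 1+fewest(19)=1+3=4, 1+fewest(18)=1+2=3, 1+fewest(10)=1+2=3) = 3
fewest(24) = min(1+fewest(23)=1+3=4, 1+fewest(20)=1+4=5, 1+fewest(19)=1+3=4, 1+fewest(11)=1+3=4) = 4

4


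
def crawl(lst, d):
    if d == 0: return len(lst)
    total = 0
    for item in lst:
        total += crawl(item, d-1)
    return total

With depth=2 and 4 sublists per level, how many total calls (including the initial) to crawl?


At depth 0 (root): 1 call
At depth 1: each of 1 parents calls crawl on 4 children = 4 calls
At depth 2: each of 4 parents calls crawl on 4 children = 16 calls
Total: 1 + 4 + 16 = 21

21


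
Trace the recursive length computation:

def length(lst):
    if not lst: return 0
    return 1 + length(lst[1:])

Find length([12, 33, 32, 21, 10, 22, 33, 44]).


length([12, 33, 32, 21, 10, 22, 33, 44]) = 1 + length([33, 32, 21, 10, 22, 33, 44])
length([33, 32, 21, 10, 22, 33, 44]) = 1 + length([32, 21, 10, 22, 33, 44])
length([32, 21, 10, 22, 33, 44]) = 1 + length([21, 10, 22, 33, 44])
length([21, 10, 22, 33, 44]) = 1 + length([10, 22, 33, 44])
length([10, 22, 33, 44]) = 1 + length([22, 33, 44])
length([22, 33, 44]) = 1 + length([33, 44])
length([33, 44]) = 1 + length([44])
length([44]) = 1 + length([])
length([]) = 0  (base case)
Unwinding: 1 + 1 + 1 + 1 + 1 + 1 + 1 + 1 + 0 = 8

8


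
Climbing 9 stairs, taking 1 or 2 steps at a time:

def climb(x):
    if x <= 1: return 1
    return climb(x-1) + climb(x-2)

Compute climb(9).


Building up from base cases:
climb(0) = 1
climb(1) = 1
climb(2) = climb(1) + climb(0) = 1 + 1 = 2
climb(3) = climb(2) + climb(1) = 2 + 1 = 3
climb(4) = climb(3) + climb(2) = 3 + 2 = 5
climb(5) = climb(4) + climb(3) = 5 + 3 = 8
climb(6) = climb(5) + climb(4) = 8 + 5 = 13
climb(7) = climb(6) + climb(5) = 13 + 8 = 21
climb(8) = climb(7) + climb(6) = 21 + 13 = 34
climb(9) = climb(8) + climb(7) = 34 + 21 = 55

55


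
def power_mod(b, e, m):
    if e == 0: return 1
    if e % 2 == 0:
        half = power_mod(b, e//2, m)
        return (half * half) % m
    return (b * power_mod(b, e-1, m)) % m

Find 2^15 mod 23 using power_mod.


power_mod(2, 15, 23): e is odd, compute power_mod(2, 14, 23)
  power_mod(2, 14, 23): e is even, compute power_mod(2, 7, 23)
    power_mod(2, 7, 23): e is odd, compute power_mod(2, 6, 23)
      power_mod(2, 6, 23): e is even, compute power_mod(2, 3, 23)
        power_mod(2, 3, 23): e is odd, compute power_mod(2, 2, 23)
          power_mod(2, 2, 23): e is even, compute power_mod(2, 1, 23)
          power_mod(2, 1, 23): e is odd, compute power_mod(2, 0, 23)
          power_mod(2, 0, 23) = 1
          (2 * 1) % 23 = 2
          half=2, (2*2) % 23 = 4
        (2 * 4) % 23 = 8
      half=8, (8*8) % 23 = 18
    (2 * 18) % 23 = 13
  half=13, (13*13) % 23 = 8
(2 * 8) % 23 = 16

16


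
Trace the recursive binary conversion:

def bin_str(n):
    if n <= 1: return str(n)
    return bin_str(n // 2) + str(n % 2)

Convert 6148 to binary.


bin_str(6148) = bin_str(3074) + '0'
bin_str(3074) = bin_str(1537) + '0'
bin_str(1537) = bin_str(768) + '1'
bin_str(768) = bin_str(384) + '0'
bin_str(384) = bin_str(192) + '0'
bin_str(192) = bin_str(96) + '0'
bin_str(96) = bin_str(48) + '0'
bin_str(48) = bin_str(24) + '0'
bin_str(24) = bin_str(12) + '0'
bin_str(12) = bin_str(6) + '0'
bin_str(6) = bin_str(3) + '0'
bin_str(3) = bin_str(1) + '1'
bin_str(1) = '1'  (base case)
Concatenating: '1' + '1' + '0' + '0' + '0' + '0' + '0' + '0' + '0' + '0' + '1' + '0' + '0' = '1100000000100'

1100000000100


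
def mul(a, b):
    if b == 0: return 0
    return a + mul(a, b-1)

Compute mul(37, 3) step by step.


mul(37, 3) = 37 + mul(37, 2)
mul(37, 2) = 37 + mul(37, 1)
mul(37, 1) = 37 + mul(37, 0)
mul(37, 0) = 0  (base case)
Total: 37 + 37 + 37 + 0 = 111

111


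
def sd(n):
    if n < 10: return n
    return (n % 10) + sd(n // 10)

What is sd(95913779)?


sd(95913779) = 9 + sd(9591377)
sd(9591377) = 7 + sd(959137)
sd(959137) = 7 + sd(95913)
sd(95913) = 3 + sd(9591)
sd(9591) = 1 + sd(959)
sd(959) = 9 + sd(95)
sd(95) = 5 + sd(9)
sd(9) = 9  (base case)
Total: 9 + 7 + 7 + 3 + 1 + 9 + 5 + 9 = 50

50


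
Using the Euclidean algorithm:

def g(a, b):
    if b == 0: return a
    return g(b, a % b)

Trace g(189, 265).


g(189, 265) = g(265, 189)
g(265, 189) = g(189, 76)
g(189, 76) = g(76, 37)
g(76, 37) = g(37, 2)
g(37, 2) = g(2, 1)
g(2, 1) = g(1, 0)
g(1, 0) = 1  (base case)

1
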